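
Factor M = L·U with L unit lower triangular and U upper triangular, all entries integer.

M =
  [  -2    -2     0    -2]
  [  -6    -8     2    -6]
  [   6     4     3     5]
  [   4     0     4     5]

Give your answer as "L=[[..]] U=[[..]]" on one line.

  r1 -= 3·r0 → [0,-2,2,0]
  r2 -= -3·r0 → [0,-2,3,-1]
  r3 -= -2·r0 → [0,-4,4,1]
  r2 -= 1·r1 → [0,0,1,-1]
  r3 -= 2·r1 → [0,0,0,1]
  r3 -= 0·r2 → [0,0,0,1]

L=[[1,0,0,0],[3,1,0,0],[-3,1,1,0],[-2,2,0,1]] U=[[-2,-2,0,-2],[0,-2,2,0],[0,0,1,-1],[0,0,0,1]]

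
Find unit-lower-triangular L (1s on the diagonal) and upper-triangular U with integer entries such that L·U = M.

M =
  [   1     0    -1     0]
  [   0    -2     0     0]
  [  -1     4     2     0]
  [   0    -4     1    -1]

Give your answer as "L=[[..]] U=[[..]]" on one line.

  row1 -= 0·row0 → [0,-2,0,0]
  row2 -= -1·row0 → [0,4,1,0]
  row3 -= 0·row0 → [0,-4,1,-1]
  row2 -= -2·row1 → [0,0,1,0]
  row3 -= 2·row1 → [0,0,1,-1]
  row3 -= 1·row2 → [0,0,0,-1]

L=[[1,0,0,0],[0,1,0,0],[-1,-2,1,0],[0,2,1,1]] U=[[1,0,-1,0],[0,-2,0,0],[0,0,1,0],[0,0,0,-1]]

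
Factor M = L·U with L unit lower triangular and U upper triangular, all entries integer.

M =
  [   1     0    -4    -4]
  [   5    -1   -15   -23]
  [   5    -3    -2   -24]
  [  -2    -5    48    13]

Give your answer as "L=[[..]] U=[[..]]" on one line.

  row1 -= 5·row0 → [0,-1,5,-3]
  row2 -= 5·row0 → [0,-3,18,-4]
  row3 -= -2·row0 → [0,-5,40,5]
  row2 -= 3·row1 → [0,0,3,5]
  row3 -= 5·row1 → [0,0,15,20]
  row3 -= 5·row2 → [0,0,0,-5]

L=[[1,0,0,0],[5,1,0,0],[5,3,1,0],[-2,5,5,1]] U=[[1,0,-4,-4],[0,-1,5,-3],[0,0,3,5],[0,0,0,-5]]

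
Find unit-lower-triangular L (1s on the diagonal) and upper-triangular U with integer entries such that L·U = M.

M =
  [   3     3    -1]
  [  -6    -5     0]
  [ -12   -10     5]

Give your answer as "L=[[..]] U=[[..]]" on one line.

  R1 -= -2·R0 → [0,1,-2]
  R2 -= -4·R0 → [0,2,1]
  R2 -= 2·R1 → [0,0,5]

L=[[1,0,0],[-2,1,0],[-4,2,1]] U=[[3,3,-1],[0,1,-2],[0,0,5]]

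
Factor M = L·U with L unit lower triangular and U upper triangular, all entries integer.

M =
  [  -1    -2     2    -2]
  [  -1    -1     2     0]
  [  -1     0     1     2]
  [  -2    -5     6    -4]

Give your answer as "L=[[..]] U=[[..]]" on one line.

  r1 -= 1·r0 → [0,1,0,2]
  r2 -= 1·r0 → [0,2,-1,4]
  r3 -= 2·r0 → [0,-1,2,0]
  r2 -= 2·r1 → [0,0,-1,0]
  r3 -= -1·r1 → [0,0,2,2]
  r3 -= -2·r2 → [0,0,0,2]

L=[[1,0,0,0],[1,1,0,0],[1,2,1,0],[2,-1,-2,1]] U=[[-1,-2,2,-2],[0,1,0,2],[0,0,-1,0],[0,0,0,2]]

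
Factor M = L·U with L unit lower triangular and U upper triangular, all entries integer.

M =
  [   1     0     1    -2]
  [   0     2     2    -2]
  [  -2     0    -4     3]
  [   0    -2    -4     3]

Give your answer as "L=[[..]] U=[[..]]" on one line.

L=[[1,0,0,0],[0,1,0,0],[-2,0,1,0],[0,-1,1,1]] U=[[1,0,1,-2],[0,2,2,-2],[0,0,-2,-1],[0,0,0,2]]

  row1 -= 0·row0 → [0,2,2,-2]
  row2 -= -2·row0 → [0,0,-2,-1]
  row3 -= 0·row0 → [0,-2,-4,3]
  row2 -= 0·row1 → [0,0,-2,-1]
  row3 -= -1·row1 → [0,0,-2,1]
  row3 -= 1·row2 → [0,0,0,2]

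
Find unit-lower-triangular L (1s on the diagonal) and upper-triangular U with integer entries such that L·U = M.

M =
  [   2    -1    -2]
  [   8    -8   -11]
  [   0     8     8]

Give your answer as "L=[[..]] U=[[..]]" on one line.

  r1 -= 4·r0 → [0,-4,-3]
  r2 -= 0·r0 → [0,8,8]
  r2 -= -2·r1 → [0,0,2]

L=[[1,0,0],[4,1,0],[0,-2,1]] U=[[2,-1,-2],[0,-4,-3],[0,0,2]]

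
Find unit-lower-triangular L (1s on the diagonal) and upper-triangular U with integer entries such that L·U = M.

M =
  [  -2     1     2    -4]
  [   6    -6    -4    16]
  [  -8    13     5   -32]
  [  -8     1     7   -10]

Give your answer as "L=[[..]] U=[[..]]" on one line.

L=[[1,0,0,0],[-3,1,0,0],[4,-3,1,0],[4,1,-1,1]] U=[[-2,1,2,-4],[0,-3,2,4],[0,0,3,-4],[0,0,0,-2]]

  row1 -= -3·row0 → [0,-3,2,4]
  row2 -= 4·row0 → [0,9,-3,-16]
  row3 -= 4·row0 → [0,-3,-1,6]
  row2 -= -3·row1 → [0,0,3,-4]
  row3 -= 1·row1 → [0,0,-3,2]
  row3 -= -1·row2 → [0,0,0,-2]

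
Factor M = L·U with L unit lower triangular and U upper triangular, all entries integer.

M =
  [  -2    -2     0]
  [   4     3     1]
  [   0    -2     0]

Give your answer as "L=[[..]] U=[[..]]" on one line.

L=[[1,0,0],[-2,1,0],[0,2,1]] U=[[-2,-2,0],[0,-1,1],[0,0,-2]]

  row1 -= -2·row0 → [0,-1,1]
  row2 -= 0·row0 → [0,-2,0]
  row2 -= 2·row1 → [0,0,-2]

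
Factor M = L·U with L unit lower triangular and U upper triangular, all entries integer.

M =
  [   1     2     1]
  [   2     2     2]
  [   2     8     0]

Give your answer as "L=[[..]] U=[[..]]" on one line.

L=[[1,0,0],[2,1,0],[2,-2,1]] U=[[1,2,1],[0,-2,0],[0,0,-2]]

  r1 -= 2·r0 → [0,-2,0]
  r2 -= 2·r0 → [0,4,-2]
  r2 -= -2·r1 → [0,0,-2]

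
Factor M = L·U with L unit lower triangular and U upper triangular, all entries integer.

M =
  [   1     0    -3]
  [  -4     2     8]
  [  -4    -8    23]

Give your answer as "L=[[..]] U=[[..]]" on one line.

L=[[1,0,0],[-4,1,0],[-4,-4,1]] U=[[1,0,-3],[0,2,-4],[0,0,-5]]

  row1 -= -4·row0 → [0,2,-4]
  row2 -= -4·row0 → [0,-8,11]
  row2 -= -4·row1 → [0,0,-5]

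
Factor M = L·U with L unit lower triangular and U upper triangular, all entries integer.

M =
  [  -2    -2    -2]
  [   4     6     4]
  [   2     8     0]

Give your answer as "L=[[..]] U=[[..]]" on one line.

L=[[1,0,0],[-2,1,0],[-1,3,1]] U=[[-2,-2,-2],[0,2,0],[0,0,-2]]

  row1 -= -2·row0 → [0,2,0]
  row2 -= -1·row0 → [0,6,-2]
  row2 -= 3·row1 → [0,0,-2]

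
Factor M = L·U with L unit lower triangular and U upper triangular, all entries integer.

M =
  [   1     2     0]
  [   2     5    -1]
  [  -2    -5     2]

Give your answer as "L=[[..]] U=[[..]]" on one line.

L=[[1,0,0],[2,1,0],[-2,-1,1]] U=[[1,2,0],[0,1,-1],[0,0,1]]

  row1 -= 2·row0 → [0,1,-1]
  row2 -= -2·row0 → [0,-1,2]
  row2 -= -1·row1 → [0,0,1]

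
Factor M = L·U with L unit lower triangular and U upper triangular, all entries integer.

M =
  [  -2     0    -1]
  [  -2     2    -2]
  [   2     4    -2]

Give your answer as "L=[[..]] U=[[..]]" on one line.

  r1 -= 1·r0 → [0,2,-1]
  r2 -= -1·r0 → [0,4,-3]
  r2 -= 2·r1 → [0,0,-1]

L=[[1,0,0],[1,1,0],[-1,2,1]] U=[[-2,0,-1],[0,2,-1],[0,0,-1]]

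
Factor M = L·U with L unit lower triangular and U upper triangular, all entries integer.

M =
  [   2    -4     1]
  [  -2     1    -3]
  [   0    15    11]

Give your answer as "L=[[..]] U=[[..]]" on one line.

  row1 -= -1·row0 → [0,-3,-2]
  row2 -= 0·row0 → [0,15,11]
  row2 -= -5·row1 → [0,0,1]

L=[[1,0,0],[-1,1,0],[0,-5,1]] U=[[2,-4,1],[0,-3,-2],[0,0,1]]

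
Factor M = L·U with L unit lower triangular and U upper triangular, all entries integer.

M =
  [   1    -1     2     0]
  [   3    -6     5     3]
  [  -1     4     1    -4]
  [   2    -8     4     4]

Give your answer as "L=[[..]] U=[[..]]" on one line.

  R1 -= 3·R0 → [0,-3,-1,3]
  R2 -= -1·R0 → [0,3,3,-4]
  R3 -= 2·R0 → [0,-6,0,4]
  R2 -= -1·R1 → [0,0,2,-1]
  R3 -= 2·R1 → [0,0,2,-2]
  R3 -= 1·R2 → [0,0,0,-1]

L=[[1,0,0,0],[3,1,0,0],[-1,-1,1,0],[2,2,1,1]] U=[[1,-1,2,0],[0,-3,-1,3],[0,0,2,-1],[0,0,0,-1]]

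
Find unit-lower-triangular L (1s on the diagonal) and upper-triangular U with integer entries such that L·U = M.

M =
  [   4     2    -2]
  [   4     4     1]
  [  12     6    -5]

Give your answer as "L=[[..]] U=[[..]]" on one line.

L=[[1,0,0],[1,1,0],[3,0,1]] U=[[4,2,-2],[0,2,3],[0,0,1]]

  row1 -= 1·row0 → [0,2,3]
  row2 -= 3·row0 → [0,0,1]
  row2 -= 0·row1 → [0,0,1]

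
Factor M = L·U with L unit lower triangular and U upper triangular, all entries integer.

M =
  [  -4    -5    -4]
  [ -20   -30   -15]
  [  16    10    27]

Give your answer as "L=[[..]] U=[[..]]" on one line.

  R1 -= 5·R0 → [0,-5,5]
  R2 -= -4·R0 → [0,-10,11]
  R2 -= 2·R1 → [0,0,1]

L=[[1,0,0],[5,1,0],[-4,2,1]] U=[[-4,-5,-4],[0,-5,5],[0,0,1]]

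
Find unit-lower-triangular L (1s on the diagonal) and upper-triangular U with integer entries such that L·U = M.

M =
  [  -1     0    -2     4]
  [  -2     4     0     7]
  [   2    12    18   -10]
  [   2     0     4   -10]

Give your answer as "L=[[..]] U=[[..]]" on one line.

L=[[1,0,0,0],[2,1,0,0],[-2,3,1,0],[-2,0,0,1]] U=[[-1,0,-2,4],[0,4,4,-1],[0,0,2,1],[0,0,0,-2]]

  r1 -= 2·r0 → [0,4,4,-1]
  r2 -= -2·r0 → [0,12,14,-2]
  r3 -= -2·r0 → [0,0,0,-2]
  r2 -= 3·r1 → [0,0,2,1]
  r3 -= 0·r1 → [0,0,0,-2]
  r3 -= 0·r2 → [0,0,0,-2]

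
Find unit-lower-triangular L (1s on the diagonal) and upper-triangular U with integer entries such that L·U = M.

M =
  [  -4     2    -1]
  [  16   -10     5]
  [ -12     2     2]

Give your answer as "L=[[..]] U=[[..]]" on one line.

  R1 -= -4·R0 → [0,-2,1]
  R2 -= 3·R0 → [0,-4,5]
  R2 -= 2·R1 → [0,0,3]

L=[[1,0,0],[-4,1,0],[3,2,1]] U=[[-4,2,-1],[0,-2,1],[0,0,3]]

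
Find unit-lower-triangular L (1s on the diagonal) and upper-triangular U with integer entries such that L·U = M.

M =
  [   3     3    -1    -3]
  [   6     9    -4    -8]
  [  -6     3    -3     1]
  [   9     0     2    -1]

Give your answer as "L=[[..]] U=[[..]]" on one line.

  row1 -= 2·row0 → [0,3,-2,-2]
  row2 -= -2·row0 → [0,9,-5,-5]
  row3 -= 3·row0 → [0,-9,5,8]
  row2 -= 3·row1 → [0,0,1,1]
  row3 -= -3·row1 → [0,0,-1,2]
  row3 -= -1·row2 → [0,0,0,3]

L=[[1,0,0,0],[2,1,0,0],[-2,3,1,0],[3,-3,-1,1]] U=[[3,3,-1,-3],[0,3,-2,-2],[0,0,1,1],[0,0,0,3]]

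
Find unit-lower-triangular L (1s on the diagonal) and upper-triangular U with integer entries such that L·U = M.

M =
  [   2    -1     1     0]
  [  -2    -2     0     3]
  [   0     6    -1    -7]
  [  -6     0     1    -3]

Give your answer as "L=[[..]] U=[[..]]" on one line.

  r1 -= -1·r0 → [0,-3,1,3]
  r2 -= 0·r0 → [0,6,-1,-7]
  r3 -= -3·r0 → [0,-3,4,-3]
  r2 -= -2·r1 → [0,0,1,-1]
  r3 -= 1·r1 → [0,0,3,-6]
  r3 -= 3·r2 → [0,0,0,-3]

L=[[1,0,0,0],[-1,1,0,0],[0,-2,1,0],[-3,1,3,1]] U=[[2,-1,1,0],[0,-3,1,3],[0,0,1,-1],[0,0,0,-3]]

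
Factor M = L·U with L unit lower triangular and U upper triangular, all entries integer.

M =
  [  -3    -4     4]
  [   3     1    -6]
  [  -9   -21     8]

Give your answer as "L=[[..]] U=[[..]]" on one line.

  r1 -= -1·r0 → [0,-3,-2]
  r2 -= 3·r0 → [0,-9,-4]
  r2 -= 3·r1 → [0,0,2]

L=[[1,0,0],[-1,1,0],[3,3,1]] U=[[-3,-4,4],[0,-3,-2],[0,0,2]]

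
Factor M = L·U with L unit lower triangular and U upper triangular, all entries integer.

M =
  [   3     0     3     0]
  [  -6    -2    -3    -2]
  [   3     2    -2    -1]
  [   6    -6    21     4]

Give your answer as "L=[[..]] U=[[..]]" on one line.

L=[[1,0,0,0],[-2,1,0,0],[1,-1,1,0],[2,3,-3,1]] U=[[3,0,3,0],[0,-2,3,-2],[0,0,-2,-3],[0,0,0,1]]

  R1 -= -2·R0 → [0,-2,3,-2]
  R2 -= 1·R0 → [0,2,-5,-1]
  R3 -= 2·R0 → [0,-6,15,4]
  R2 -= -1·R1 → [0,0,-2,-3]
  R3 -= 3·R1 → [0,0,6,10]
  R3 -= -3·R2 → [0,0,0,1]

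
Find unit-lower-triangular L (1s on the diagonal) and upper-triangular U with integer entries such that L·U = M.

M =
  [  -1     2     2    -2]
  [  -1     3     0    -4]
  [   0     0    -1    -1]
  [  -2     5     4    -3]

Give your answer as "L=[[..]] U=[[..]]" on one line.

  r1 -= 1·r0 → [0,1,-2,-2]
  r2 -= 0·r0 → [0,0,-1,-1]
  r3 -= 2·r0 → [0,1,0,1]
  r2 -= 0·r1 → [0,0,-1,-1]
  r3 -= 1·r1 → [0,0,2,3]
  r3 -= -2·r2 → [0,0,0,1]

L=[[1,0,0,0],[1,1,0,0],[0,0,1,0],[2,1,-2,1]] U=[[-1,2,2,-2],[0,1,-2,-2],[0,0,-1,-1],[0,0,0,1]]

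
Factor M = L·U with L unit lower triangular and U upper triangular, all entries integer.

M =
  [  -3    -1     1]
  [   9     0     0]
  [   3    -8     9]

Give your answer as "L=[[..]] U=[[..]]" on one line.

L=[[1,0,0],[-3,1,0],[-1,3,1]] U=[[-3,-1,1],[0,-3,3],[0,0,1]]

  r1 -= -3·r0 → [0,-3,3]
  r2 -= -1·r0 → [0,-9,10]
  r2 -= 3·r1 → [0,0,1]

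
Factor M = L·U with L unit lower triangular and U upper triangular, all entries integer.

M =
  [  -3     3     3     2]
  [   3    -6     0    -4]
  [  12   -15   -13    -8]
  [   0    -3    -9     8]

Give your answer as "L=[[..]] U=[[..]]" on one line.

L=[[1,0,0,0],[-1,1,0,0],[-4,1,1,0],[0,1,3,1]] U=[[-3,3,3,2],[0,-3,3,-2],[0,0,-4,2],[0,0,0,4]]

  r1 -= -1·r0 → [0,-3,3,-2]
  r2 -= -4·r0 → [0,-3,-1,0]
  r3 -= 0·r0 → [0,-3,-9,8]
  r2 -= 1·r1 → [0,0,-4,2]
  r3 -= 1·r1 → [0,0,-12,10]
  r3 -= 3·r2 → [0,0,0,4]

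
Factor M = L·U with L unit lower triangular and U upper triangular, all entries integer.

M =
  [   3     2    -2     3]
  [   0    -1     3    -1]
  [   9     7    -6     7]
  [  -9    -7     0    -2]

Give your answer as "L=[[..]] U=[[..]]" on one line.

L=[[1,0,0,0],[0,1,0,0],[3,-1,1,0],[-3,1,-3,1]] U=[[3,2,-2,3],[0,-1,3,-1],[0,0,3,-3],[0,0,0,-1]]

  r1 -= 0·r0 → [0,-1,3,-1]
  r2 -= 3·r0 → [0,1,0,-2]
  r3 -= -3·r0 → [0,-1,-6,7]
  r2 -= -1·r1 → [0,0,3,-3]
  r3 -= 1·r1 → [0,0,-9,8]
  r3 -= -3·r2 → [0,0,0,-1]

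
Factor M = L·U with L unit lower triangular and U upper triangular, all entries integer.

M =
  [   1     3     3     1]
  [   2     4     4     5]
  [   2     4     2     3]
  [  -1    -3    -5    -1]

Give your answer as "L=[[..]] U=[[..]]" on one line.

  r1 -= 2·r0 → [0,-2,-2,3]
  r2 -= 2·r0 → [0,-2,-4,1]
  r3 -= -1·r0 → [0,0,-2,0]
  r2 -= 1·r1 → [0,0,-2,-2]
  r3 -= 0·r1 → [0,0,-2,0]
  r3 -= 1·r2 → [0,0,0,2]

L=[[1,0,0,0],[2,1,0,0],[2,1,1,0],[-1,0,1,1]] U=[[1,3,3,1],[0,-2,-2,3],[0,0,-2,-2],[0,0,0,2]]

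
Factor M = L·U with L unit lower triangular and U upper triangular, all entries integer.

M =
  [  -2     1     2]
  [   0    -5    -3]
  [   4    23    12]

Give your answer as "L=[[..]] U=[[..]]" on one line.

  R1 -= 0·R0 → [0,-5,-3]
  R2 -= -2·R0 → [0,25,16]
  R2 -= -5·R1 → [0,0,1]

L=[[1,0,0],[0,1,0],[-2,-5,1]] U=[[-2,1,2],[0,-5,-3],[0,0,1]]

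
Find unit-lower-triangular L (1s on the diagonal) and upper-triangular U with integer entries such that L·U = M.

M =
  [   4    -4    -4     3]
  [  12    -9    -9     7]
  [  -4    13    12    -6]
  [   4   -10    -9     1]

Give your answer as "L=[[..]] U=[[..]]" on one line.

  R1 -= 3·R0 → [0,3,3,-2]
  R2 -= -1·R0 → [0,9,8,-3]
  R3 -= 1·R0 → [0,-6,-5,-2]
  R2 -= 3·R1 → [0,0,-1,3]
  R3 -= -2·R1 → [0,0,1,-6]
  R3 -= -1·R2 → [0,0,0,-3]

L=[[1,0,0,0],[3,1,0,0],[-1,3,1,0],[1,-2,-1,1]] U=[[4,-4,-4,3],[0,3,3,-2],[0,0,-1,3],[0,0,0,-3]]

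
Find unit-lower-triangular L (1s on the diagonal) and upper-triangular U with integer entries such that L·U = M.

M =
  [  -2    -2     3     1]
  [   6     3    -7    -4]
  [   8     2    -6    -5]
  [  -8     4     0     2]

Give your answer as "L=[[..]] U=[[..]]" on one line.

L=[[1,0,0,0],[-3,1,0,0],[-4,2,1,0],[4,-4,-2,1]] U=[[-2,-2,3,1],[0,-3,2,-1],[0,0,2,1],[0,0,0,-4]]

  row1 -= -3·row0 → [0,-3,2,-1]
  row2 -= -4·row0 → [0,-6,6,-1]
  row3 -= 4·row0 → [0,12,-12,-2]
  row2 -= 2·row1 → [0,0,2,1]
  row3 -= -4·row1 → [0,0,-4,-6]
  row3 -= -2·row2 → [0,0,0,-4]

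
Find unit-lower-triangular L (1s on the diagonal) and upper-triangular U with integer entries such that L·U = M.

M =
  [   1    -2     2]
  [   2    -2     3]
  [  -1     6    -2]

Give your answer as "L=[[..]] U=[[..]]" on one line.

  R1 -= 2·R0 → [0,2,-1]
  R2 -= -1·R0 → [0,4,0]
  R2 -= 2·R1 → [0,0,2]

L=[[1,0,0],[2,1,0],[-1,2,1]] U=[[1,-2,2],[0,2,-1],[0,0,2]]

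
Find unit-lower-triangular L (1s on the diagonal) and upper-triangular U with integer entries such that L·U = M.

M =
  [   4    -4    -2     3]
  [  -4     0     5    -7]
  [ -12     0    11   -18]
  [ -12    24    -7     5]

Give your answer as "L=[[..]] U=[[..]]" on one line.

  R1 -= -1·R0 → [0,-4,3,-4]
  R2 -= -3·R0 → [0,-12,5,-9]
  R3 -= -3·R0 → [0,12,-13,14]
  R2 -= 3·R1 → [0,0,-4,3]
  R3 -= -3·R1 → [0,0,-4,2]
  R3 -= 1·R2 → [0,0,0,-1]

L=[[1,0,0,0],[-1,1,0,0],[-3,3,1,0],[-3,-3,1,1]] U=[[4,-4,-2,3],[0,-4,3,-4],[0,0,-4,3],[0,0,0,-1]]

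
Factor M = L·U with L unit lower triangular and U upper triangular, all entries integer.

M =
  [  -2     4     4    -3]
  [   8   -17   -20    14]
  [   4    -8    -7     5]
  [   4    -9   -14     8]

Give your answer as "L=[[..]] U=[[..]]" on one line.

L=[[1,0,0,0],[-4,1,0,0],[-2,0,1,0],[-2,1,-2,1]] U=[[-2,4,4,-3],[0,-1,-4,2],[0,0,1,-1],[0,0,0,-2]]

  R1 -= -4·R0 → [0,-1,-4,2]
  R2 -= -2·R0 → [0,0,1,-1]
  R3 -= -2·R0 → [0,-1,-6,2]
  R2 -= 0·R1 → [0,0,1,-1]
  R3 -= 1·R1 → [0,0,-2,0]
  R3 -= -2·R2 → [0,0,0,-2]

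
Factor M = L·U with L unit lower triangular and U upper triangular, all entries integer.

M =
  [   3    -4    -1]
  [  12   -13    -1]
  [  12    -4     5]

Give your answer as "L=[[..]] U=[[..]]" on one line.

  R1 -= 4·R0 → [0,3,3]
  R2 -= 4·R0 → [0,12,9]
  R2 -= 4·R1 → [0,0,-3]

L=[[1,0,0],[4,1,0],[4,4,1]] U=[[3,-4,-1],[0,3,3],[0,0,-3]]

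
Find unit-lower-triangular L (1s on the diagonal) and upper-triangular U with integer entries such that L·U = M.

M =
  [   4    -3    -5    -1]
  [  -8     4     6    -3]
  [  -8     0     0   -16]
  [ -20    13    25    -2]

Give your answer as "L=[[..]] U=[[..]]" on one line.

  R1 -= -2·R0 → [0,-2,-4,-5]
  R2 -= -2·R0 → [0,-6,-10,-18]
  R3 -= -5·R0 → [0,-2,0,-7]
  R2 -= 3·R1 → [0,0,2,-3]
  R3 -= 1·R1 → [0,0,4,-2]
  R3 -= 2·R2 → [0,0,0,4]

L=[[1,0,0,0],[-2,1,0,0],[-2,3,1,0],[-5,1,2,1]] U=[[4,-3,-5,-1],[0,-2,-4,-5],[0,0,2,-3],[0,0,0,4]]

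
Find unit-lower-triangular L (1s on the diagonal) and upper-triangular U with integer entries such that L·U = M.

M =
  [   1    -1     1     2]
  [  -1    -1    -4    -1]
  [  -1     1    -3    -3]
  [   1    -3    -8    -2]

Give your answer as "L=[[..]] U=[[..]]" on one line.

L=[[1,0,0,0],[-1,1,0,0],[-1,0,1,0],[1,1,3,1]] U=[[1,-1,1,2],[0,-2,-3,1],[0,0,-2,-1],[0,0,0,-2]]

  row1 -= -1·row0 → [0,-2,-3,1]
  row2 -= -1·row0 → [0,0,-2,-1]
  row3 -= 1·row0 → [0,-2,-9,-4]
  row2 -= 0·row1 → [0,0,-2,-1]
  row3 -= 1·row1 → [0,0,-6,-5]
  row3 -= 3·row2 → [0,0,0,-2]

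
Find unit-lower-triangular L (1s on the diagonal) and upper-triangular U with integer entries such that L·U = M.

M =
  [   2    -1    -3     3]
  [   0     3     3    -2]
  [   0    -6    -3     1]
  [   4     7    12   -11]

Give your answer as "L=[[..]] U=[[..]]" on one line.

  row1 -= 0·row0 → [0,3,3,-2]
  row2 -= 0·row0 → [0,-6,-3,1]
  row3 -= 2·row0 → [0,9,18,-17]
  row2 -= -2·row1 → [0,0,3,-3]
  row3 -= 3·row1 → [0,0,9,-11]
  row3 -= 3·row2 → [0,0,0,-2]

L=[[1,0,0,0],[0,1,0,0],[0,-2,1,0],[2,3,3,1]] U=[[2,-1,-3,3],[0,3,3,-2],[0,0,3,-3],[0,0,0,-2]]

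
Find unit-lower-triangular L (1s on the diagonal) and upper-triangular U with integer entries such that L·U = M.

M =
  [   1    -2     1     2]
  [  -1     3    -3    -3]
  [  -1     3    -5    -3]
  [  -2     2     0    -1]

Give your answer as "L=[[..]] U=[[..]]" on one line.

  row1 -= -1·row0 → [0,1,-2,-1]
  row2 -= -1·row0 → [0,1,-4,-1]
  row3 -= -2·row0 → [0,-2,2,3]
  row2 -= 1·row1 → [0,0,-2,0]
  row3 -= -2·row1 → [0,0,-2,1]
  row3 -= 1·row2 → [0,0,0,1]

L=[[1,0,0,0],[-1,1,0,0],[-1,1,1,0],[-2,-2,1,1]] U=[[1,-2,1,2],[0,1,-2,-1],[0,0,-2,0],[0,0,0,1]]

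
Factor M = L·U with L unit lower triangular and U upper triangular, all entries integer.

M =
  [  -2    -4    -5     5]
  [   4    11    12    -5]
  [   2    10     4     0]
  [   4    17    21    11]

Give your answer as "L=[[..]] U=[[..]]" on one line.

L=[[1,0,0,0],[-2,1,0,0],[-1,2,1,0],[-2,3,-1,1]] U=[[-2,-4,-5,5],[0,3,2,5],[0,0,-5,-5],[0,0,0,1]]

  R1 -= -2·R0 → [0,3,2,5]
  R2 -= -1·R0 → [0,6,-1,5]
  R3 -= -2·R0 → [0,9,11,21]
  R2 -= 2·R1 → [0,0,-5,-5]
  R3 -= 3·R1 → [0,0,5,6]
  R3 -= -1·R2 → [0,0,0,1]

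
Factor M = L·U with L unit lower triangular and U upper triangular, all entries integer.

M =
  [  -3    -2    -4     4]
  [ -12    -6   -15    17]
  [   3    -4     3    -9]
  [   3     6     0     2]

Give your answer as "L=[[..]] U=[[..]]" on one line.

L=[[1,0,0,0],[4,1,0,0],[-1,-3,1,0],[-1,2,-3,1]] U=[[-3,-2,-4,4],[0,2,1,1],[0,0,2,-2],[0,0,0,-2]]

  r1 -= 4·r0 → [0,2,1,1]
  r2 -= -1·r0 → [0,-6,-1,-5]
  r3 -= -1·r0 → [0,4,-4,6]
  r2 -= -3·r1 → [0,0,2,-2]
  r3 -= 2·r1 → [0,0,-6,4]
  r3 -= -3·r2 → [0,0,0,-2]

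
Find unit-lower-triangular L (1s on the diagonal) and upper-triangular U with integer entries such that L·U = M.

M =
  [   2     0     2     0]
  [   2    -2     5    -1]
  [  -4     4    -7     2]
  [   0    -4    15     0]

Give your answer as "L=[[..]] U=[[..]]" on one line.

  r1 -= 1·r0 → [0,-2,3,-1]
  r2 -= -2·r0 → [0,4,-3,2]
  r3 -= 0·r0 → [0,-4,15,0]
  r2 -= -2·r1 → [0,0,3,0]
  r3 -= 2·r1 → [0,0,9,2]
  r3 -= 3·r2 → [0,0,0,2]

L=[[1,0,0,0],[1,1,0,0],[-2,-2,1,0],[0,2,3,1]] U=[[2,0,2,0],[0,-2,3,-1],[0,0,3,0],[0,0,0,2]]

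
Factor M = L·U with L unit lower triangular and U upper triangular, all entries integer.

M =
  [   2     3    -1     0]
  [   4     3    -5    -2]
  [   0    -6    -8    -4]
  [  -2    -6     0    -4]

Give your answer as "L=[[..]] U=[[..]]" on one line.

  r1 -= 2·r0 → [0,-3,-3,-2]
  r2 -= 0·r0 → [0,-6,-8,-4]
  r3 -= -1·r0 → [0,-3,-1,-4]
  r2 -= 2·r1 → [0,0,-2,0]
  r3 -= 1·r1 → [0,0,2,-2]
  r3 -= -1·r2 → [0,0,0,-2]

L=[[1,0,0,0],[2,1,0,0],[0,2,1,0],[-1,1,-1,1]] U=[[2,3,-1,0],[0,-3,-3,-2],[0,0,-2,0],[0,0,0,-2]]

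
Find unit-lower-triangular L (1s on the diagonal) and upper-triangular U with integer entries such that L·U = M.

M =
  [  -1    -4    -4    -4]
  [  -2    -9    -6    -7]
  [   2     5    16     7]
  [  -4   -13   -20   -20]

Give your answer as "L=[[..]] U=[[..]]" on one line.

  row1 -= 2·row0 → [0,-1,2,1]
  row2 -= -2·row0 → [0,-3,8,-1]
  row3 -= 4·row0 → [0,3,-4,-4]
  row2 -= 3·row1 → [0,0,2,-4]
  row3 -= -3·row1 → [0,0,2,-1]
  row3 -= 1·row2 → [0,0,0,3]

L=[[1,0,0,0],[2,1,0,0],[-2,3,1,0],[4,-3,1,1]] U=[[-1,-4,-4,-4],[0,-1,2,1],[0,0,2,-4],[0,0,0,3]]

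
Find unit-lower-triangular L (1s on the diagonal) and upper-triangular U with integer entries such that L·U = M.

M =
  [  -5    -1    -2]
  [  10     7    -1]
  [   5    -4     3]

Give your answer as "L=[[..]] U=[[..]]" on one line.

  r1 -= -2·r0 → [0,5,-5]
  r2 -= -1·r0 → [0,-5,1]
  r2 -= -1·r1 → [0,0,-4]

L=[[1,0,0],[-2,1,0],[-1,-1,1]] U=[[-5,-1,-2],[0,5,-5],[0,0,-4]]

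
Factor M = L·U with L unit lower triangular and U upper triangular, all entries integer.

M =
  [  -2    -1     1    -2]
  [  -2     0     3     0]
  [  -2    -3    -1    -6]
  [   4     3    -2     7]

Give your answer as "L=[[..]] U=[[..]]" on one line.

  row1 -= 1·row0 → [0,1,2,2]
  row2 -= 1·row0 → [0,-2,-2,-4]
  row3 -= -2·row0 → [0,1,0,3]
  row2 -= -2·row1 → [0,0,2,0]
  row3 -= 1·row1 → [0,0,-2,1]
  row3 -= -1·row2 → [0,0,0,1]

L=[[1,0,0,0],[1,1,0,0],[1,-2,1,0],[-2,1,-1,1]] U=[[-2,-1,1,-2],[0,1,2,2],[0,0,2,0],[0,0,0,1]]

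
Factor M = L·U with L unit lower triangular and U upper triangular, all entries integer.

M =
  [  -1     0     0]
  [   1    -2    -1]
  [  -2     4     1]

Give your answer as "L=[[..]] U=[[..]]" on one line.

L=[[1,0,0],[-1,1,0],[2,-2,1]] U=[[-1,0,0],[0,-2,-1],[0,0,-1]]

  R1 -= -1·R0 → [0,-2,-1]
  R2 -= 2·R0 → [0,4,1]
  R2 -= -2·R1 → [0,0,-1]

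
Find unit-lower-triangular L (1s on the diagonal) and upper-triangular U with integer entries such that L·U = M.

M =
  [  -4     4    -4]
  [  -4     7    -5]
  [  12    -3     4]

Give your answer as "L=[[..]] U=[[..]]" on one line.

L=[[1,0,0],[1,1,0],[-3,3,1]] U=[[-4,4,-4],[0,3,-1],[0,0,-5]]

  r1 -= 1·r0 → [0,3,-1]
  r2 -= -3·r0 → [0,9,-8]
  r2 -= 3·r1 → [0,0,-5]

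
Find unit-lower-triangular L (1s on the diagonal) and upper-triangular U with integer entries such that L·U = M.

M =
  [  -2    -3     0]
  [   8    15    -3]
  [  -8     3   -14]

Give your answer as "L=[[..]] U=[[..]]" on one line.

L=[[1,0,0],[-4,1,0],[4,5,1]] U=[[-2,-3,0],[0,3,-3],[0,0,1]]

  r1 -= -4·r0 → [0,3,-3]
  r2 -= 4·r0 → [0,15,-14]
  r2 -= 5·r1 → [0,0,1]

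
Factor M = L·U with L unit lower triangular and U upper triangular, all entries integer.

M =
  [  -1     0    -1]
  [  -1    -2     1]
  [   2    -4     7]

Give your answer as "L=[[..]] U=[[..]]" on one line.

L=[[1,0,0],[1,1,0],[-2,2,1]] U=[[-1,0,-1],[0,-2,2],[0,0,1]]

  r1 -= 1·r0 → [0,-2,2]
  r2 -= -2·r0 → [0,-4,5]
  r2 -= 2·r1 → [0,0,1]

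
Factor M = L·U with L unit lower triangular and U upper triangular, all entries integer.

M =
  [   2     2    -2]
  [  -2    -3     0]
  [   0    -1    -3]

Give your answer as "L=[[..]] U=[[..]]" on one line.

  row1 -= -1·row0 → [0,-1,-2]
  row2 -= 0·row0 → [0,-1,-3]
  row2 -= 1·row1 → [0,0,-1]

L=[[1,0,0],[-1,1,0],[0,1,1]] U=[[2,2,-2],[0,-1,-2],[0,0,-1]]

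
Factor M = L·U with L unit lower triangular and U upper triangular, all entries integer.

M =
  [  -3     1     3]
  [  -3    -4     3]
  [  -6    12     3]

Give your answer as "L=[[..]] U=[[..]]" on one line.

  r1 -= 1·r0 → [0,-5,0]
  r2 -= 2·r0 → [0,10,-3]
  r2 -= -2·r1 → [0,0,-3]

L=[[1,0,0],[1,1,0],[2,-2,1]] U=[[-3,1,3],[0,-5,0],[0,0,-3]]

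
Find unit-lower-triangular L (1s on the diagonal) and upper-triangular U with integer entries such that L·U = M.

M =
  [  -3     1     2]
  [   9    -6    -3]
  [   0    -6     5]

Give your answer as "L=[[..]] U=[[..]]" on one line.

L=[[1,0,0],[-3,1,0],[0,2,1]] U=[[-3,1,2],[0,-3,3],[0,0,-1]]

  R1 -= -3·R0 → [0,-3,3]
  R2 -= 0·R0 → [0,-6,5]
  R2 -= 2·R1 → [0,0,-1]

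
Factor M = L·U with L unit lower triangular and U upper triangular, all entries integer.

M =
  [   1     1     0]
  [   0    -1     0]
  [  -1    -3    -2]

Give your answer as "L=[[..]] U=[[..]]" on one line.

  row1 -= 0·row0 → [0,-1,0]
  row2 -= -1·row0 → [0,-2,-2]
  row2 -= 2·row1 → [0,0,-2]

L=[[1,0,0],[0,1,0],[-1,2,1]] U=[[1,1,0],[0,-1,0],[0,0,-2]]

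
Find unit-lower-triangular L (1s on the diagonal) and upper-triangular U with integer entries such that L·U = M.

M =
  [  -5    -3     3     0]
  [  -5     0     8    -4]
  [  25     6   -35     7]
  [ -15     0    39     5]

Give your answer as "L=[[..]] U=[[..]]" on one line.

L=[[1,0,0,0],[1,1,0,0],[-5,-3,1,0],[3,3,-3,1]] U=[[-5,-3,3,0],[0,3,5,-4],[0,0,-5,-5],[0,0,0,2]]

  R1 -= 1·R0 → [0,3,5,-4]
  R2 -= -5·R0 → [0,-9,-20,7]
  R3 -= 3·R0 → [0,9,30,5]
  R2 -= -3·R1 → [0,0,-5,-5]
  R3 -= 3·R1 → [0,0,15,17]
  R3 -= -3·R2 → [0,0,0,2]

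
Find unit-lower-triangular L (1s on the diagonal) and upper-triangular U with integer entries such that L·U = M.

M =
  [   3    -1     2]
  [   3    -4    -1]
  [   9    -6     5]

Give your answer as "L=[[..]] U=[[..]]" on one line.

L=[[1,0,0],[1,1,0],[3,1,1]] U=[[3,-1,2],[0,-3,-3],[0,0,2]]

  r1 -= 1·r0 → [0,-3,-3]
  r2 -= 3·r0 → [0,-3,-1]
  r2 -= 1·r1 → [0,0,2]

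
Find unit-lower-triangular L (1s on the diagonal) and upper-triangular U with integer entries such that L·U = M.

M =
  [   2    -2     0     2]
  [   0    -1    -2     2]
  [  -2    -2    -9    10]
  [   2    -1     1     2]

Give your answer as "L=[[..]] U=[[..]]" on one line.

L=[[1,0,0,0],[0,1,0,0],[-1,4,1,0],[1,-1,1,1]] U=[[2,-2,0,2],[0,-1,-2,2],[0,0,-1,4],[0,0,0,-2]]

  row1 -= 0·row0 → [0,-1,-2,2]
  row2 -= -1·row0 → [0,-4,-9,12]
  row3 -= 1·row0 → [0,1,1,0]
  row2 -= 4·row1 → [0,0,-1,4]
  row3 -= -1·row1 → [0,0,-1,2]
  row3 -= 1·row2 → [0,0,0,-2]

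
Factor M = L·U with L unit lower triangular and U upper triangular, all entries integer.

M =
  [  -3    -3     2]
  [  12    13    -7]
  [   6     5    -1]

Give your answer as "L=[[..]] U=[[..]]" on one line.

L=[[1,0,0],[-4,1,0],[-2,-1,1]] U=[[-3,-3,2],[0,1,1],[0,0,4]]

  r1 -= -4·r0 → [0,1,1]
  r2 -= -2·r0 → [0,-1,3]
  r2 -= -1·r1 → [0,0,4]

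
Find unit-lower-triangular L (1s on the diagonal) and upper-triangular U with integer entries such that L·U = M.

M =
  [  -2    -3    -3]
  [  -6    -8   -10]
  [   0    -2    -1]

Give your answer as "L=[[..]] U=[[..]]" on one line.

  row1 -= 3·row0 → [0,1,-1]
  row2 -= 0·row0 → [0,-2,-1]
  row2 -= -2·row1 → [0,0,-3]

L=[[1,0,0],[3,1,0],[0,-2,1]] U=[[-2,-3,-3],[0,1,-1],[0,0,-3]]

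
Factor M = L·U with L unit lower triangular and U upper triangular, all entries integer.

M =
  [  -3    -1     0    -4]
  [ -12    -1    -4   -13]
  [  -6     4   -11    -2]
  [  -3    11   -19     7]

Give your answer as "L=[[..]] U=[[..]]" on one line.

L=[[1,0,0,0],[4,1,0,0],[2,2,1,0],[1,4,1,1]] U=[[-3,-1,0,-4],[0,3,-4,3],[0,0,-3,0],[0,0,0,-1]]

  row1 -= 4·row0 → [0,3,-4,3]
  row2 -= 2·row0 → [0,6,-11,6]
  row3 -= 1·row0 → [0,12,-19,11]
  row2 -= 2·row1 → [0,0,-3,0]
  row3 -= 4·row1 → [0,0,-3,-1]
  row3 -= 1·row2 → [0,0,0,-1]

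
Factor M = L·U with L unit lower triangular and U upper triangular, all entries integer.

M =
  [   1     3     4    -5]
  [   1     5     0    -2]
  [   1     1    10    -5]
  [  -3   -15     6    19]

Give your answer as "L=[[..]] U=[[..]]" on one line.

  r1 -= 1·r0 → [0,2,-4,3]
  r2 -= 1·r0 → [0,-2,6,0]
  r3 -= -3·r0 → [0,-6,18,4]
  r2 -= -1·r1 → [0,0,2,3]
  r3 -= -3·r1 → [0,0,6,13]
  r3 -= 3·r2 → [0,0,0,4]

L=[[1,0,0,0],[1,1,0,0],[1,-1,1,0],[-3,-3,3,1]] U=[[1,3,4,-5],[0,2,-4,3],[0,0,2,3],[0,0,0,4]]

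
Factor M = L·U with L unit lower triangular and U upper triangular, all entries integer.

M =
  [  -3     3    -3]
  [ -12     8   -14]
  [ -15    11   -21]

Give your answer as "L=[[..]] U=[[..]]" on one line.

L=[[1,0,0],[4,1,0],[5,1,1]] U=[[-3,3,-3],[0,-4,-2],[0,0,-4]]

  r1 -= 4·r0 → [0,-4,-2]
  r2 -= 5·r0 → [0,-4,-6]
  r2 -= 1·r1 → [0,0,-4]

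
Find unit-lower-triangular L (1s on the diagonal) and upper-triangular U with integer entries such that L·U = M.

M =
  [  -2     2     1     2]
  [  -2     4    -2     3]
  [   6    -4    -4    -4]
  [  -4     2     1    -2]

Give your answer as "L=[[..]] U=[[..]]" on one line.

  R1 -= 1·R0 → [0,2,-3,1]
  R2 -= -3·R0 → [0,2,-1,2]
  R3 -= 2·R0 → [0,-2,-1,-6]
  R2 -= 1·R1 → [0,0,2,1]
  R3 -= -1·R1 → [0,0,-4,-5]
  R3 -= -2·R2 → [0,0,0,-3]

L=[[1,0,0,0],[1,1,0,0],[-3,1,1,0],[2,-1,-2,1]] U=[[-2,2,1,2],[0,2,-3,1],[0,0,2,1],[0,0,0,-3]]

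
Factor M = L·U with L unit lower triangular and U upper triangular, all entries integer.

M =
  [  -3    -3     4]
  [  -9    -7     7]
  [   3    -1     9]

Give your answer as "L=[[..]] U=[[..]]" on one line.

L=[[1,0,0],[3,1,0],[-1,-2,1]] U=[[-3,-3,4],[0,2,-5],[0,0,3]]

  R1 -= 3·R0 → [0,2,-5]
  R2 -= -1·R0 → [0,-4,13]
  R2 -= -2·R1 → [0,0,3]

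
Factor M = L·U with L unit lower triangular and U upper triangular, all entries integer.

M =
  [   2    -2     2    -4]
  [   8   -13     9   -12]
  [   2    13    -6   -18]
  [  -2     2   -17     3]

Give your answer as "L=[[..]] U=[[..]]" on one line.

  row1 -= 4·row0 → [0,-5,1,4]
  row2 -= 1·row0 → [0,15,-8,-14]
  row3 -= -1·row0 → [0,0,-15,-1]
  row2 -= -3·row1 → [0,0,-5,-2]
  row3 -= 0·row1 → [0,0,-15,-1]
  row3 -= 3·row2 → [0,0,0,5]

L=[[1,0,0,0],[4,1,0,0],[1,-3,1,0],[-1,0,3,1]] U=[[2,-2,2,-4],[0,-5,1,4],[0,0,-5,-2],[0,0,0,5]]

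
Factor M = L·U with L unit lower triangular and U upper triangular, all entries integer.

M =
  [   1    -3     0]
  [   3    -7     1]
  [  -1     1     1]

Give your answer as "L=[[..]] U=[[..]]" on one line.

L=[[1,0,0],[3,1,0],[-1,-1,1]] U=[[1,-3,0],[0,2,1],[0,0,2]]

  R1 -= 3·R0 → [0,2,1]
  R2 -= -1·R0 → [0,-2,1]
  R2 -= -1·R1 → [0,0,2]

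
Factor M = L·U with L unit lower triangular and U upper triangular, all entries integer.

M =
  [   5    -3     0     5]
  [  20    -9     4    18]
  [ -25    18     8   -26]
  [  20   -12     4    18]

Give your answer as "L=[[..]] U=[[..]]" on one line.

  row1 -= 4·row0 → [0,3,4,-2]
  row2 -= -5·row0 → [0,3,8,-1]
  row3 -= 4·row0 → [0,0,4,-2]
  row2 -= 1·row1 → [0,0,4,1]
  row3 -= 0·row1 → [0,0,4,-2]
  row3 -= 1·row2 → [0,0,0,-3]

L=[[1,0,0,0],[4,1,0,0],[-5,1,1,0],[4,0,1,1]] U=[[5,-3,0,5],[0,3,4,-2],[0,0,4,1],[0,0,0,-3]]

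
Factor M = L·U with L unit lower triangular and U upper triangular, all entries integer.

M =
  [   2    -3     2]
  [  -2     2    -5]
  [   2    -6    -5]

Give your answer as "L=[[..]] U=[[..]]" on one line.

  r1 -= -1·r0 → [0,-1,-3]
  r2 -= 1·r0 → [0,-3,-7]
  r2 -= 3·r1 → [0,0,2]

L=[[1,0,0],[-1,1,0],[1,3,1]] U=[[2,-3,2],[0,-1,-3],[0,0,2]]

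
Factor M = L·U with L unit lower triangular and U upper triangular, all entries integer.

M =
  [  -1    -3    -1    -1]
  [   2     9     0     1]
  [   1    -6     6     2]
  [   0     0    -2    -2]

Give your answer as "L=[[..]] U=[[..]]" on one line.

  row1 -= -2·row0 → [0,3,-2,-1]
  row2 -= -1·row0 → [0,-9,5,1]
  row3 -= 0·row0 → [0,0,-2,-2]
  row2 -= -3·row1 → [0,0,-1,-2]
  row3 -= 0·row1 → [0,0,-2,-2]
  row3 -= 2·row2 → [0,0,0,2]

L=[[1,0,0,0],[-2,1,0,0],[-1,-3,1,0],[0,0,2,1]] U=[[-1,-3,-1,-1],[0,3,-2,-1],[0,0,-1,-2],[0,0,0,2]]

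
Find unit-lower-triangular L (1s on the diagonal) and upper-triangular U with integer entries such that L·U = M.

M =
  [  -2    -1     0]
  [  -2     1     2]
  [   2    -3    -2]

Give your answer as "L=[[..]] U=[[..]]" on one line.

L=[[1,0,0],[1,1,0],[-1,-2,1]] U=[[-2,-1,0],[0,2,2],[0,0,2]]

  r1 -= 1·r0 → [0,2,2]
  r2 -= -1·r0 → [0,-4,-2]
  r2 -= -2·r1 → [0,0,2]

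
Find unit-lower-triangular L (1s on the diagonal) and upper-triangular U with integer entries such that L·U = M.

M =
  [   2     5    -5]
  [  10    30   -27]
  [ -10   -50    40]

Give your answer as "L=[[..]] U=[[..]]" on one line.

  R1 -= 5·R0 → [0,5,-2]
  R2 -= -5·R0 → [0,-25,15]
  R2 -= -5·R1 → [0,0,5]

L=[[1,0,0],[5,1,0],[-5,-5,1]] U=[[2,5,-5],[0,5,-2],[0,0,5]]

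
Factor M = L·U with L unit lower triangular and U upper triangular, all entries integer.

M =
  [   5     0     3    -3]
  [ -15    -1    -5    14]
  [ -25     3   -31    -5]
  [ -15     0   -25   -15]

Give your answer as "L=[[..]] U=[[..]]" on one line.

L=[[1,0,0,0],[-3,1,0,0],[-5,-3,1,0],[-3,0,4,1]] U=[[5,0,3,-3],[0,-1,4,5],[0,0,-4,-5],[0,0,0,-4]]

  r1 -= -3·r0 → [0,-1,4,5]
  r2 -= -5·r0 → [0,3,-16,-20]
  r3 -= -3·r0 → [0,0,-16,-24]
  r2 -= -3·r1 → [0,0,-4,-5]
  r3 -= 0·r1 → [0,0,-16,-24]
  r3 -= 4·r2 → [0,0,0,-4]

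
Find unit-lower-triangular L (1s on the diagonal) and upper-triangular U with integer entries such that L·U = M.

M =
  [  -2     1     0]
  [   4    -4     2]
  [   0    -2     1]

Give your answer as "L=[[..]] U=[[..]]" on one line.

  r1 -= -2·r0 → [0,-2,2]
  r2 -= 0·r0 → [0,-2,1]
  r2 -= 1·r1 → [0,0,-1]

L=[[1,0,0],[-2,1,0],[0,1,1]] U=[[-2,1,0],[0,-2,2],[0,0,-1]]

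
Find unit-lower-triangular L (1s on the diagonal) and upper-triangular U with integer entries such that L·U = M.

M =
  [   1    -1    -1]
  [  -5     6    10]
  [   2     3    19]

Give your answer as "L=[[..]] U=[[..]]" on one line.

  R1 -= -5·R0 → [0,1,5]
  R2 -= 2·R0 → [0,5,21]
  R2 -= 5·R1 → [0,0,-4]

L=[[1,0,0],[-5,1,0],[2,5,1]] U=[[1,-1,-1],[0,1,5],[0,0,-4]]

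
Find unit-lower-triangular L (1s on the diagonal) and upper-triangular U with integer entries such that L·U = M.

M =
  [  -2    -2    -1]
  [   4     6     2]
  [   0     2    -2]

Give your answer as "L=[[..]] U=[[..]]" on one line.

  r1 -= -2·r0 → [0,2,0]
  r2 -= 0·r0 → [0,2,-2]
  r2 -= 1·r1 → [0,0,-2]

L=[[1,0,0],[-2,1,0],[0,1,1]] U=[[-2,-2,-1],[0,2,0],[0,0,-2]]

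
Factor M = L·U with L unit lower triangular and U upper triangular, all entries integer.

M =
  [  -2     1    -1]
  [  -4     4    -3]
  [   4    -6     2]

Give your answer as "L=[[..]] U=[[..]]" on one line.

  R1 -= 2·R0 → [0,2,-1]
  R2 -= -2·R0 → [0,-4,0]
  R2 -= -2·R1 → [0,0,-2]

L=[[1,0,0],[2,1,0],[-2,-2,1]] U=[[-2,1,-1],[0,2,-1],[0,0,-2]]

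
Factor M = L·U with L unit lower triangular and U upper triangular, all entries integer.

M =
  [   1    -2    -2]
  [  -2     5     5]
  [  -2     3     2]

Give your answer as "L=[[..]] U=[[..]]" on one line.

  row1 -= -2·row0 → [0,1,1]
  row2 -= -2·row0 → [0,-1,-2]
  row2 -= -1·row1 → [0,0,-1]

L=[[1,0,0],[-2,1,0],[-2,-1,1]] U=[[1,-2,-2],[0,1,1],[0,0,-1]]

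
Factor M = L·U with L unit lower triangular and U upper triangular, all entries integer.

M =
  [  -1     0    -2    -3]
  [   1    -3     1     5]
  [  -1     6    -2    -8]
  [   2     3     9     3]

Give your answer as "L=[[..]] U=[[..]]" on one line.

L=[[1,0,0,0],[-1,1,0,0],[1,-2,1,0],[-2,-1,-2,1]] U=[[-1,0,-2,-3],[0,-3,-1,2],[0,0,-2,-1],[0,0,0,-3]]

  row1 -= -1·row0 → [0,-3,-1,2]
  row2 -= 1·row0 → [0,6,0,-5]
  row3 -= -2·row0 → [0,3,5,-3]
  row2 -= -2·row1 → [0,0,-2,-1]
  row3 -= -1·row1 → [0,0,4,-1]
  row3 -= -2·row2 → [0,0,0,-3]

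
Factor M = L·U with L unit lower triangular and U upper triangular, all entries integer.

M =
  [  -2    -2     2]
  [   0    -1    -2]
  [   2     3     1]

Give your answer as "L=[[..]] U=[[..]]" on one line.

L=[[1,0,0],[0,1,0],[-1,-1,1]] U=[[-2,-2,2],[0,-1,-2],[0,0,1]]

  row1 -= 0·row0 → [0,-1,-2]
  row2 -= -1·row0 → [0,1,3]
  row2 -= -1·row1 → [0,0,1]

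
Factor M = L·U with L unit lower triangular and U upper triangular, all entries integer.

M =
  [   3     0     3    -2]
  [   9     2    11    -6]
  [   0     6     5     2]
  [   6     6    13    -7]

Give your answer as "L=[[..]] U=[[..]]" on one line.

L=[[1,0,0,0],[3,1,0,0],[0,3,1,0],[2,3,-1,1]] U=[[3,0,3,-2],[0,2,2,0],[0,0,-1,2],[0,0,0,-1]]

  r1 -= 3·r0 → [0,2,2,0]
  r2 -= 0·r0 → [0,6,5,2]
  r3 -= 2·r0 → [0,6,7,-3]
  r2 -= 3·r1 → [0,0,-1,2]
  r3 -= 3·r1 → [0,0,1,-3]
  r3 -= -1·r2 → [0,0,0,-1]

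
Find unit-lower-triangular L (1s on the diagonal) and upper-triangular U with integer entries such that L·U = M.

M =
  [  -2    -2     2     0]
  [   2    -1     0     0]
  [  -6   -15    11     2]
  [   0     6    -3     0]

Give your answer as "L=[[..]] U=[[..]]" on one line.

L=[[1,0,0,0],[-1,1,0,0],[3,3,1,0],[0,-2,-1,1]] U=[[-2,-2,2,0],[0,-3,2,0],[0,0,-1,2],[0,0,0,2]]

  r1 -= -1·r0 → [0,-3,2,0]
  r2 -= 3·r0 → [0,-9,5,2]
  r3 -= 0·r0 → [0,6,-3,0]
  r2 -= 3·r1 → [0,0,-1,2]
  r3 -= -2·r1 → [0,0,1,0]
  r3 -= -1·r2 → [0,0,0,2]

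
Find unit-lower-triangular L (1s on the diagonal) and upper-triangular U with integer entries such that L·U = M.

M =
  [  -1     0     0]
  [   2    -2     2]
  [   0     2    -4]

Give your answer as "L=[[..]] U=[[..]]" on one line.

  R1 -= -2·R0 → [0,-2,2]
  R2 -= 0·R0 → [0,2,-4]
  R2 -= -1·R1 → [0,0,-2]

L=[[1,0,0],[-2,1,0],[0,-1,1]] U=[[-1,0,0],[0,-2,2],[0,0,-2]]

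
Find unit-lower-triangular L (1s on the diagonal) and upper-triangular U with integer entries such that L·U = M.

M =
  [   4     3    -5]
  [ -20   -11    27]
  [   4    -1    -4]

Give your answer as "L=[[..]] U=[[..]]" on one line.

  R1 -= -5·R0 → [0,4,2]
  R2 -= 1·R0 → [0,-4,1]
  R2 -= -1·R1 → [0,0,3]

L=[[1,0,0],[-5,1,0],[1,-1,1]] U=[[4,3,-5],[0,4,2],[0,0,3]]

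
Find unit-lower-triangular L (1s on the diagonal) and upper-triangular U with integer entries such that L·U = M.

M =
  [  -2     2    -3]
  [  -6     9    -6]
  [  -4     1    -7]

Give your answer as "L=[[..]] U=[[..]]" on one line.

L=[[1,0,0],[3,1,0],[2,-1,1]] U=[[-2,2,-3],[0,3,3],[0,0,2]]

  r1 -= 3·r0 → [0,3,3]
  r2 -= 2·r0 → [0,-3,-1]
  r2 -= -1·r1 → [0,0,2]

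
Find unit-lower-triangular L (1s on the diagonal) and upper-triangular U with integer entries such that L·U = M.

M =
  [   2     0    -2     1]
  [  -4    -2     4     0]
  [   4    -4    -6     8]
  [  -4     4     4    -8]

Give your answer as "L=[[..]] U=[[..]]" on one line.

  row1 -= -2·row0 → [0,-2,0,2]
  row2 -= 2·row0 → [0,-4,-2,6]
  row3 -= -2·row0 → [0,4,0,-6]
  row2 -= 2·row1 → [0,0,-2,2]
  row3 -= -2·row1 → [0,0,0,-2]
  row3 -= 0·row2 → [0,0,0,-2]

L=[[1,0,0,0],[-2,1,0,0],[2,2,1,0],[-2,-2,0,1]] U=[[2,0,-2,1],[0,-2,0,2],[0,0,-2,2],[0,0,0,-2]]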